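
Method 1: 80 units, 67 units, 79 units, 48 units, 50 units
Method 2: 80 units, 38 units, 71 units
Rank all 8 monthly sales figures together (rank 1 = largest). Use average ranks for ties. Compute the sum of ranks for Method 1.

Sorted (descending): 80, 80, 79, 71, 67, 50, 48, 38
The 2 values of 80 occupy positions 1–2 → average rank (1+2)/2 = 1.5.
Method 1 values → pooled ranks: 80→1.5, 67→5, 79→3, 48→7, 50→6
Rank sum = 1.5 + 5 + 3 + 7 + 6 = 22.5

22.5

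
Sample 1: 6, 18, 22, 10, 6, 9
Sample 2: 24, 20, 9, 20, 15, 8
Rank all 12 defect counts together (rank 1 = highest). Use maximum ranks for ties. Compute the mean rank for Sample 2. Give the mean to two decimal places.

Sorted (descending): 24, 22, 20, 20, 18, 15, 10, 9, 9, 8, 6, 6
The 2 values of 20 occupy positions 3–4 → each gets rank 4.
The 2 values of 9 occupy positions 8–9 → each gets rank 9.
The 2 values of 6 occupy positions 11–12 → each gets rank 12.
Sample 2 values → pooled ranks: 24→1, 20→4, 9→9, 20→4, 15→6, 8→10
Mean rank = (1 + 4 + 9 + 4 + 6 + 10) / 6 = 5.67

5.67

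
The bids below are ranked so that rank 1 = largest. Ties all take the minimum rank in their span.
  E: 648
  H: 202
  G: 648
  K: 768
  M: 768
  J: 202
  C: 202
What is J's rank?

Sorted (descending): 768, 768, 648, 648, 202, 202, 202
The 2 values of 768 occupy positions 1–2 → each gets rank 1.
The 2 values of 648 occupy positions 3–4 → each gets rank 3.
The 3 values of 202 occupy positions 5–7 → each gets rank 5.
J has value 202 → rank 5.

5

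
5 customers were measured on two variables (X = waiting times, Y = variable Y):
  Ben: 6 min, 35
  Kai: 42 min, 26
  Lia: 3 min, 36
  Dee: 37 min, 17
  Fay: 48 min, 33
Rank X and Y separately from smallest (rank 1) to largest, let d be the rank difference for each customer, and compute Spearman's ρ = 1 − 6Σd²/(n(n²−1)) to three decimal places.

-0.600

Ranks of variable 1: 2, 4, 1, 3, 5
Ranks of variable 2: 4, 2, 5, 1, 3
d = r₁ − r₂: -2, 2, -4, 2, 2
d²: 4, 4, 16, 4, 4; Σd² = 32
ρ = 1 − 6·32/(5·24) = 1 − 192/120 = -0.600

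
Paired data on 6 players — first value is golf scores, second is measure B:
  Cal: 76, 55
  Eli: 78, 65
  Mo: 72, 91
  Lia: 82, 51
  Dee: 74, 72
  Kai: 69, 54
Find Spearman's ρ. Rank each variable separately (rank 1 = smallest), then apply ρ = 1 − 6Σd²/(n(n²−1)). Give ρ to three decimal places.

Ranks of variable 1: 4, 5, 2, 6, 3, 1
Ranks of variable 2: 3, 4, 6, 1, 5, 2
d = r₁ − r₂: 1, 1, -4, 5, -2, -1
d²: 1, 1, 16, 25, 4, 1; Σd² = 48
ρ = 1 − 6·48/(6·35) = 1 − 288/210 = -0.371

-0.371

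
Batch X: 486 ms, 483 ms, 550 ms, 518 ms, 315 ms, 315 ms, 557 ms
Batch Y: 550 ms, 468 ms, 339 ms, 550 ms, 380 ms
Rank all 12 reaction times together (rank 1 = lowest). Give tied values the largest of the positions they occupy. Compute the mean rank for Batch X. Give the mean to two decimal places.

Sorted (ascending): 315, 315, 339, 380, 468, 483, 486, 518, 550, 550, 550, 557
The 2 values of 315 occupy positions 1–2 → each gets rank 2.
The 3 values of 550 occupy positions 9–11 → each gets rank 11.
Batch X values → pooled ranks: 486→7, 483→6, 550→11, 518→8, 315→2, 315→2, 557→12
Mean rank = (7 + 6 + 11 + 8 + 2 + 2 + 12) / 7 = 6.86

6.86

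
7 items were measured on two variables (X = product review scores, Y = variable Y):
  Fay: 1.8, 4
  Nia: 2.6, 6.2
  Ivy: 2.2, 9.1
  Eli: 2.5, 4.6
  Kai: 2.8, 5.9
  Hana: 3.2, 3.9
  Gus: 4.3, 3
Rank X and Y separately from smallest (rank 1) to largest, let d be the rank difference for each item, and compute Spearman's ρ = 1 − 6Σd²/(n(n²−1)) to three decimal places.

-0.536

Ranks of variable 1: 1, 4, 2, 3, 5, 6, 7
Ranks of variable 2: 3, 6, 7, 4, 5, 2, 1
d = r₁ − r₂: -2, -2, -5, -1, 0, 4, 6
d²: 4, 4, 25, 1, 0, 16, 36; Σd² = 86
ρ = 1 − 6·86/(7·48) = 1 − 516/336 = -0.536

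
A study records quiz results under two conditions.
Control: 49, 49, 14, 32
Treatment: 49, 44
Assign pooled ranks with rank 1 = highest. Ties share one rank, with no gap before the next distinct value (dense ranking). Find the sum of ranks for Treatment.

Sorted (descending): 49, 49, 49, 44, 32, 14
The 3 values of 49 share dense rank 1.
Remaining distinct values take the next consecutive integers.
Treatment values → pooled ranks: 49→1, 44→2
Rank sum = 1 + 2 = 3

3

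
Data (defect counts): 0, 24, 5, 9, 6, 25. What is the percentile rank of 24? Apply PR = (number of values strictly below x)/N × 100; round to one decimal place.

N = 6.
Strictly below 24: 4. Equal to 24: 1.
PR = 4/6 × 100 = 66.7

66.7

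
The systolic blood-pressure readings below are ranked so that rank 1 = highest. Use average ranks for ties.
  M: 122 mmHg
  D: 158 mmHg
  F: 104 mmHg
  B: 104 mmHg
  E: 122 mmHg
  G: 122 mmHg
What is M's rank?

3

Sorted (descending): 158, 122, 122, 122, 104, 104
The 3 values of 122 occupy positions 2–4 → average rank 3.
The 2 values of 104 occupy positions 5–6 → average rank (5+6)/2 = 5.5.
M has value 122 mmHg → rank 3.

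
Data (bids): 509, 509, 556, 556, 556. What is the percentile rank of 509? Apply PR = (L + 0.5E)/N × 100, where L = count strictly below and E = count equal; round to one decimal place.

20.0

N = 5.
Strictly below 509: 0. Equal to 509: 2.
PR = (0 + 0.5·2)/5 × 100 = 20.0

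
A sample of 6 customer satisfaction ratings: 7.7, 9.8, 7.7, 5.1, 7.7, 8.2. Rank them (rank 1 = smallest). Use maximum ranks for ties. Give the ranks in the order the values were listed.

4, 6, 4, 1, 4, 5

Sorted (ascending): 5.1, 7.7, 7.7, 7.7, 8.2, 9.8
The 3 values of 7.7 occupy positions 2–4 → each gets rank 4.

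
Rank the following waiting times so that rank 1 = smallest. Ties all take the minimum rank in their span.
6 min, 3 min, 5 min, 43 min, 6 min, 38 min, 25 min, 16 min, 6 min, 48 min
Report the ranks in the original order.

3, 1, 2, 9, 3, 8, 7, 6, 3, 10

Sorted (ascending): 3, 5, 6, 6, 6, 16, 25, 38, 43, 48
The 3 values of 6 occupy positions 3–5 → each gets rank 3.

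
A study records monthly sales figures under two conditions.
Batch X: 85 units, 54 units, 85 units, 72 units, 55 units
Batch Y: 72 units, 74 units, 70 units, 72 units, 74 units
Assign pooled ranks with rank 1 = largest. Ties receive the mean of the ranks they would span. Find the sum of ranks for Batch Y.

27

Sorted (descending): 85, 85, 74, 74, 72, 72, 72, 70, 55, 54
The 2 values of 85 occupy positions 1–2 → average rank (1+2)/2 = 1.5.
The 2 values of 74 occupy positions 3–4 → average rank (3+4)/2 = 3.5.
The 3 values of 72 occupy positions 5–7 → average rank 6.
Batch Y values → pooled ranks: 72→6, 74→3.5, 70→8, 72→6, 74→3.5
Rank sum = 6 + 3.5 + 8 + 6 + 3.5 = 27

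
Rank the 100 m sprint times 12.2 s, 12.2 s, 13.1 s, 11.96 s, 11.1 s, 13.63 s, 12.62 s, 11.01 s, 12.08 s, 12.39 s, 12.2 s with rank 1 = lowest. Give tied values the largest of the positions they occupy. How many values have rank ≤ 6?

Sorted (ascending): 11.01, 11.1, 11.96, 12.08, 12.2, 12.2, 12.2, 12.39, 12.62, 13.1, 13.63
The 3 values of 12.2 occupy positions 5–7 → each gets rank 7.
Ranks ≤ 6: {1, 2, 3, 4} → 4 values.

4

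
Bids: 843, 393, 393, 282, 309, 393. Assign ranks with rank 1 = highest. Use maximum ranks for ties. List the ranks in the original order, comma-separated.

1, 4, 4, 6, 5, 4

Sorted (descending): 843, 393, 393, 393, 309, 282
The 3 values of 393 occupy positions 2–4 → each gets rank 4.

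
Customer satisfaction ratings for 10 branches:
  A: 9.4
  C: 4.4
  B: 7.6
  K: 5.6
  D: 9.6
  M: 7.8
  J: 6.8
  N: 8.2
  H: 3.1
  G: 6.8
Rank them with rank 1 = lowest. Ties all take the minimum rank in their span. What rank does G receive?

4

Sorted (ascending): 3.1, 4.4, 5.6, 6.8, 6.8, 7.6, 7.8, 8.2, 9.4, 9.6
The 2 values of 6.8 occupy positions 4–5 → each gets rank 4.
G has value 6.8 → rank 4.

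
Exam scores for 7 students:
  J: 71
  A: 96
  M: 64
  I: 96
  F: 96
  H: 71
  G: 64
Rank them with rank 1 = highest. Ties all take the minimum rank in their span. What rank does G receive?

6

Sorted (descending): 96, 96, 96, 71, 71, 64, 64
The 3 values of 96 occupy positions 1–3 → each gets rank 1.
The 2 values of 71 occupy positions 4–5 → each gets rank 4.
The 2 values of 64 occupy positions 6–7 → each gets rank 6.
G has value 64 → rank 6.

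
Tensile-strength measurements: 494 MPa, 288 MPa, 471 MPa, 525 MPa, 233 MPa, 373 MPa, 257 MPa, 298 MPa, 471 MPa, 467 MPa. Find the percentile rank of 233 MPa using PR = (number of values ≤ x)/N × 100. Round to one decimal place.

10.0

N = 10.
Strictly below 233: 0. Equal to 233: 1.
PR = 1/10 × 100 = 10.0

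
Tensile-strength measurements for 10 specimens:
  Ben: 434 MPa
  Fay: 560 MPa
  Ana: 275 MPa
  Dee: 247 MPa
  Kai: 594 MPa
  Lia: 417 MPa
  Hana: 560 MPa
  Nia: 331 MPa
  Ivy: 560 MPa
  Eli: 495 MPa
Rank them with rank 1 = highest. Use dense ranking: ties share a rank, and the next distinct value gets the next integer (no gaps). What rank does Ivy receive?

Sorted (descending): 594, 560, 560, 560, 495, 434, 417, 331, 275, 247
The 3 values of 560 share dense rank 2.
Remaining distinct values take the next consecutive integers.
Ivy has value 560 MPa → rank 2.

2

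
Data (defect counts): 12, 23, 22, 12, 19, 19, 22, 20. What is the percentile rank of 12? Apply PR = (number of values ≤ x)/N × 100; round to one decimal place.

N = 8.
Strictly below 12: 0. Equal to 12: 2.
PR = 2/8 × 100 = 25.0

25.0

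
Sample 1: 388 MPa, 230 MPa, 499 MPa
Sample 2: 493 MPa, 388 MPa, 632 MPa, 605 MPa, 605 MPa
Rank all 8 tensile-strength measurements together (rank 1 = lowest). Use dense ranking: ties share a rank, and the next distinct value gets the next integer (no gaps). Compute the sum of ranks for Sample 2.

21

Sorted (ascending): 230, 388, 388, 493, 499, 605, 605, 632
The 2 values of 388 share dense rank 2.
The 2 values of 605 share dense rank 5.
Remaining distinct values take the next consecutive integers.
Sample 2 values → pooled ranks: 493→3, 388→2, 632→6, 605→5, 605→5
Rank sum = 3 + 2 + 6 + 5 + 5 = 21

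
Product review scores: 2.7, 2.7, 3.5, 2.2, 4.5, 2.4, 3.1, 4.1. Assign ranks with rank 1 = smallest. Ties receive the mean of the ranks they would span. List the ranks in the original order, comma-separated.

Sorted (ascending): 2.2, 2.4, 2.7, 2.7, 3.1, 3.5, 4.1, 4.5
The 2 values of 2.7 occupy positions 3–4 → average rank (3+4)/2 = 3.5.

3.5, 3.5, 6, 1, 8, 2, 5, 7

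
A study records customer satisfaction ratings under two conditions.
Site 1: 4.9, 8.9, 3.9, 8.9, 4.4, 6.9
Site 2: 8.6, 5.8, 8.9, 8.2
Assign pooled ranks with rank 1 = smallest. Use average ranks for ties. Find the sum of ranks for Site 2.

Sorted (ascending): 3.9, 4.4, 4.9, 5.8, 6.9, 8.2, 8.6, 8.9, 8.9, 8.9
The 3 values of 8.9 occupy positions 8–10 → average rank 9.
Site 2 values → pooled ranks: 8.6→7, 5.8→4, 8.9→9, 8.2→6
Rank sum = 7 + 4 + 9 + 6 = 26

26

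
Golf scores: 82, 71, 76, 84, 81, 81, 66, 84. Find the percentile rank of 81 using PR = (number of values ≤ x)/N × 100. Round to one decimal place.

62.5

N = 8.
Strictly below 81: 3. Equal to 81: 2.
PR = 5/8 × 100 = 62.5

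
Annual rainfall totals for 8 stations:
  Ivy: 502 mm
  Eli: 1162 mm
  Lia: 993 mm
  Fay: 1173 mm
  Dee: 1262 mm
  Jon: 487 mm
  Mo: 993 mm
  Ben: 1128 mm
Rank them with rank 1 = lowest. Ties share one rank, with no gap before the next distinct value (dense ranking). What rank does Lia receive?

Sorted (ascending): 487, 502, 993, 993, 1128, 1162, 1173, 1262
The 2 values of 993 share dense rank 3.
Remaining distinct values take the next consecutive integers.
Lia has value 993 mm → rank 3.

3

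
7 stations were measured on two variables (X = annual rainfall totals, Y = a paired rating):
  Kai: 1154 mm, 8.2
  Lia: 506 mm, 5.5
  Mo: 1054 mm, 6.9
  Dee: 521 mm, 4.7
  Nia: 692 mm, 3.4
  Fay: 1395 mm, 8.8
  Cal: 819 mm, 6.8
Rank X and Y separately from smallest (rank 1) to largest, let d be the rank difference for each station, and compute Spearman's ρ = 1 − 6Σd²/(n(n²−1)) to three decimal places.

0.857

Ranks of variable 1: 6, 1, 5, 2, 3, 7, 4
Ranks of variable 2: 6, 3, 5, 2, 1, 7, 4
d = r₁ − r₂: 0, -2, 0, 0, 2, 0, 0
d²: 0, 4, 0, 0, 4, 0, 0; Σd² = 8
ρ = 1 − 6·8/(7·48) = 1 − 48/336 = 0.857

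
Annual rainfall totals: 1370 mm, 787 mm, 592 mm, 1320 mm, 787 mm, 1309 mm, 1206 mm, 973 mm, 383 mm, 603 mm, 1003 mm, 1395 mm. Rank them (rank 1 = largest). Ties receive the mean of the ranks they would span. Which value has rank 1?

Sorted (descending): 1395, 1370, 1320, 1309, 1206, 1003, 973, 787, 787, 603, 592, 383
The 2 values of 787 occupy positions 8–9 → average rank (8+9)/2 = 8.5.
Rank 1 → value 1395.

1395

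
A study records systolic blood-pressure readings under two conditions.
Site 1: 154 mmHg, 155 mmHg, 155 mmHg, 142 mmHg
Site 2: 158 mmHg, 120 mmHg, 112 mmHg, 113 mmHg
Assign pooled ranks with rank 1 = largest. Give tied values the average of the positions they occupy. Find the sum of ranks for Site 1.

14

Sorted (descending): 158, 155, 155, 154, 142, 120, 113, 112
The 2 values of 155 occupy positions 2–3 → average rank (2+3)/2 = 2.5.
Site 1 values → pooled ranks: 154→4, 155→2.5, 155→2.5, 142→5
Rank sum = 4 + 2.5 + 2.5 + 5 = 14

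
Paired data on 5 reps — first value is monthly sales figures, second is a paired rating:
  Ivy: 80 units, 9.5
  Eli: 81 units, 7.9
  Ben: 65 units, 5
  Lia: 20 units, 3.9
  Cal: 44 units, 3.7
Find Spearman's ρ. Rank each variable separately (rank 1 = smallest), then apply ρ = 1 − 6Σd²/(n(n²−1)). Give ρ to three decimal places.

Ranks of variable 1: 4, 5, 3, 1, 2
Ranks of variable 2: 5, 4, 3, 2, 1
d = r₁ − r₂: -1, 1, 0, -1, 1
d²: 1, 1, 0, 1, 1; Σd² = 4
ρ = 1 − 6·4/(5·24) = 1 − 24/120 = 0.800

0.800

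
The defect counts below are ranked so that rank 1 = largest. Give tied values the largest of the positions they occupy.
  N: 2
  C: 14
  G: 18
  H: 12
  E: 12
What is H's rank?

Sorted (descending): 18, 14, 12, 12, 2
The 2 values of 12 occupy positions 3–4 → each gets rank 4.
H has value 12 → rank 4.

4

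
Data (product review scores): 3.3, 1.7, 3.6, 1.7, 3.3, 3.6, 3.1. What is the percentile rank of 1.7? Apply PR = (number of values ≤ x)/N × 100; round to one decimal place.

28.6

N = 7.
Strictly below 1.7: 0. Equal to 1.7: 2.
PR = 2/7 × 100 = 28.6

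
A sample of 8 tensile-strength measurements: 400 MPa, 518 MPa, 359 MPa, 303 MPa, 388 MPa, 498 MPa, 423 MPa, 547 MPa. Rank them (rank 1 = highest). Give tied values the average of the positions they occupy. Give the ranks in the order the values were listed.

5, 2, 7, 8, 6, 3, 4, 1

Sorted (descending): 547, 518, 498, 423, 400, 388, 359, 303
No ties — each value takes its position as its rank.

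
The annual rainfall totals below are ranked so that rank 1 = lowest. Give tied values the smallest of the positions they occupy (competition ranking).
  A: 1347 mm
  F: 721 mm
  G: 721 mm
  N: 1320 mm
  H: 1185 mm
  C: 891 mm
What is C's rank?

Sorted (ascending): 721, 721, 891, 1185, 1320, 1347
The 2 values of 721 occupy positions 1–2 → each gets rank 1.
C has value 891 mm → rank 3.

3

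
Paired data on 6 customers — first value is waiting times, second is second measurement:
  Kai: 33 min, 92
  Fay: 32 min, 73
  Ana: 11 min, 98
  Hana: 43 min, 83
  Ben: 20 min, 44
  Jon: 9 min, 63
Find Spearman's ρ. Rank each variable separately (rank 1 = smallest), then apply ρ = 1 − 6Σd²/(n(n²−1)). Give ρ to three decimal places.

0.257

Ranks of variable 1: 5, 4, 2, 6, 3, 1
Ranks of variable 2: 5, 3, 6, 4, 1, 2
d = r₁ − r₂: 0, 1, -4, 2, 2, -1
d²: 0, 1, 16, 4, 4, 1; Σd² = 26
ρ = 1 − 6·26/(6·35) = 1 − 156/210 = 0.257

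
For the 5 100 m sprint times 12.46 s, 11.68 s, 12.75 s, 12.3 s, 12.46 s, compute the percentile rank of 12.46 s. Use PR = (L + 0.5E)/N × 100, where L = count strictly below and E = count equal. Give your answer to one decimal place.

N = 5.
Strictly below 12.46: 2. Equal to 12.46: 2.
PR = (2 + 0.5·2)/5 × 100 = 60.0

60.0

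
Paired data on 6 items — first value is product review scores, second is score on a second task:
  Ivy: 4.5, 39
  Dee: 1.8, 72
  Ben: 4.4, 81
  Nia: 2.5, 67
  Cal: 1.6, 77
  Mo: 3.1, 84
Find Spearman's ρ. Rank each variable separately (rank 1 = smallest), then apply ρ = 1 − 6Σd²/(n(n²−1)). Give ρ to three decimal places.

Ranks of variable 1: 6, 2, 5, 3, 1, 4
Ranks of variable 2: 1, 3, 5, 2, 4, 6
d = r₁ − r₂: 5, -1, 0, 1, -3, -2
d²: 25, 1, 0, 1, 9, 4; Σd² = 40
ρ = 1 − 6·40/(6·35) = 1 − 240/210 = -0.143

-0.143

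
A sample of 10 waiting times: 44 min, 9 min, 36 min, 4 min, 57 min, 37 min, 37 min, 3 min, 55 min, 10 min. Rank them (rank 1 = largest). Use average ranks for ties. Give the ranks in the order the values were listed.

Sorted (descending): 57, 55, 44, 37, 37, 36, 10, 9, 4, 3
The 2 values of 37 occupy positions 4–5 → average rank (4+5)/2 = 4.5.

3, 8, 6, 9, 1, 4.5, 4.5, 10, 2, 7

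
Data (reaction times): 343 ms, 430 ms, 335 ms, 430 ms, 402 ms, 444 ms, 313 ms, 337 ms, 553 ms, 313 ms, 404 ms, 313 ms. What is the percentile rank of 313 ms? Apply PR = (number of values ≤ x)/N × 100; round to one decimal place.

N = 12.
Strictly below 313: 0. Equal to 313: 3.
PR = 3/12 × 100 = 25.0

25.0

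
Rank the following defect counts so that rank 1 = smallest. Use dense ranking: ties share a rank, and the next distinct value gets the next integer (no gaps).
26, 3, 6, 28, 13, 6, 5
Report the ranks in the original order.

Sorted (ascending): 3, 5, 6, 6, 13, 26, 28
The 2 values of 6 share dense rank 3.
Remaining distinct values take the next consecutive integers.

5, 1, 3, 6, 4, 3, 2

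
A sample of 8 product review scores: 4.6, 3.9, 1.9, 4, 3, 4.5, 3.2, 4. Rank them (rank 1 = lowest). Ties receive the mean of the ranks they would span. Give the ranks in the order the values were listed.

Sorted (ascending): 1.9, 3, 3.2, 3.9, 4, 4, 4.5, 4.6
The 2 values of 4 occupy positions 5–6 → average rank (5+6)/2 = 5.5.

8, 4, 1, 5.5, 2, 7, 3, 5.5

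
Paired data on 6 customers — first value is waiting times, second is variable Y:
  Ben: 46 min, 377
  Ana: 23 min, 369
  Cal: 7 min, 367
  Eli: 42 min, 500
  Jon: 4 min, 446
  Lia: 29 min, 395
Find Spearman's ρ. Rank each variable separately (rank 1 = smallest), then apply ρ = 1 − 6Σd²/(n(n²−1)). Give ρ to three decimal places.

Ranks of variable 1: 6, 3, 2, 5, 1, 4
Ranks of variable 2: 3, 2, 1, 6, 5, 4
d = r₁ − r₂: 3, 1, 1, -1, -4, 0
d²: 9, 1, 1, 1, 16, 0; Σd² = 28
ρ = 1 − 6·28/(6·35) = 1 − 168/210 = 0.200

0.200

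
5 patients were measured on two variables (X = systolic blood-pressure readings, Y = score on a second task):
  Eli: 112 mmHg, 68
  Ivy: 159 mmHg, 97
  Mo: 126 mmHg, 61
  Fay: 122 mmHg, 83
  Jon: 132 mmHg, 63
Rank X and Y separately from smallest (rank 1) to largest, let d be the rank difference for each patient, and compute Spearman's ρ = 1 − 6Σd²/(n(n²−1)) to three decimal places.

Ranks of variable 1: 1, 5, 3, 2, 4
Ranks of variable 2: 3, 5, 1, 4, 2
d = r₁ − r₂: -2, 0, 2, -2, 2
d²: 4, 0, 4, 4, 4; Σd² = 16
ρ = 1 − 6·16/(5·24) = 1 − 96/120 = 0.200

0.200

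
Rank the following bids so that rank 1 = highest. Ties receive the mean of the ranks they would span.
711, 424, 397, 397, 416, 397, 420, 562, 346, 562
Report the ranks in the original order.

Sorted (descending): 711, 562, 562, 424, 420, 416, 397, 397, 397, 346
The 2 values of 562 occupy positions 2–3 → average rank (2+3)/2 = 2.5.
The 3 values of 397 occupy positions 7–9 → average rank 8.

1, 4, 8, 8, 6, 8, 5, 2.5, 10, 2.5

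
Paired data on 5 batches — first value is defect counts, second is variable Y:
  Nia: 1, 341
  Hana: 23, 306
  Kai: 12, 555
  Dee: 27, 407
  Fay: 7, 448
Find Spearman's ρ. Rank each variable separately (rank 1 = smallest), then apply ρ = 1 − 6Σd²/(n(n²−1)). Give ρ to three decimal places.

Ranks of variable 1: 1, 4, 3, 5, 2
Ranks of variable 2: 2, 1, 5, 3, 4
d = r₁ − r₂: -1, 3, -2, 2, -2
d²: 1, 9, 4, 4, 4; Σd² = 22
ρ = 1 − 6·22/(5·24) = 1 − 132/120 = -0.100

-0.100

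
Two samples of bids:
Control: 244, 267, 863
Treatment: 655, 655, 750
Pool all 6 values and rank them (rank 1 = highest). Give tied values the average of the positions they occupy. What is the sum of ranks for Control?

12

Sorted (descending): 863, 750, 655, 655, 267, 244
The 2 values of 655 occupy positions 3–4 → average rank (3+4)/2 = 3.5.
Control values → pooled ranks: 244→6, 267→5, 863→1
Rank sum = 6 + 5 + 1 = 12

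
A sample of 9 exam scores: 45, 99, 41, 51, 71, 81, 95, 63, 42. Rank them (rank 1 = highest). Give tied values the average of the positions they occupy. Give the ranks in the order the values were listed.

7, 1, 9, 6, 4, 3, 2, 5, 8

Sorted (descending): 99, 95, 81, 71, 63, 51, 45, 42, 41
No ties — each value takes its position as its rank.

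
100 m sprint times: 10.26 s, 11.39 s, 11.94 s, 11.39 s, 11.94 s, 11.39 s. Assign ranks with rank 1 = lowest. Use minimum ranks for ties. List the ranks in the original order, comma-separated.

Sorted (ascending): 10.26, 11.39, 11.39, 11.39, 11.94, 11.94
The 3 values of 11.39 occupy positions 2–4 → each gets rank 2.
The 2 values of 11.94 occupy positions 5–6 → each gets rank 5.

1, 2, 5, 2, 5, 2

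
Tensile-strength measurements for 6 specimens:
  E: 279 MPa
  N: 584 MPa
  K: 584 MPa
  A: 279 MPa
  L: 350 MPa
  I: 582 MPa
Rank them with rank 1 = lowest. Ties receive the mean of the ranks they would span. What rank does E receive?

Sorted (ascending): 279, 279, 350, 582, 584, 584
The 2 values of 279 occupy positions 1–2 → average rank (1+2)/2 = 1.5.
The 2 values of 584 occupy positions 5–6 → average rank (5+6)/2 = 5.5.
E has value 279 MPa → rank 1.5.

1.5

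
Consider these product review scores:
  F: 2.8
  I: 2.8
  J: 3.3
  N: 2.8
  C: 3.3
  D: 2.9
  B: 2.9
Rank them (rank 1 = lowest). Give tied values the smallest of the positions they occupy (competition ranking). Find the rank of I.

1

Sorted (ascending): 2.8, 2.8, 2.8, 2.9, 2.9, 3.3, 3.3
The 3 values of 2.8 occupy positions 1–3 → each gets rank 1.
The 2 values of 2.9 occupy positions 4–5 → each gets rank 4.
The 2 values of 3.3 occupy positions 6–7 → each gets rank 6.
I has value 2.8 → rank 1.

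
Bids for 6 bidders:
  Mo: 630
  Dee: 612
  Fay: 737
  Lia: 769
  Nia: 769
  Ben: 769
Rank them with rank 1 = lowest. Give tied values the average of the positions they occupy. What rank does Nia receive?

Sorted (ascending): 612, 630, 737, 769, 769, 769
The 3 values of 769 occupy positions 4–6 → average rank 5.
Nia has value 769 → rank 5.

5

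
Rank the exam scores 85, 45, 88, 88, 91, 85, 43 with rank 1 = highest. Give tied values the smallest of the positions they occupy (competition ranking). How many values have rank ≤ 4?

5

Sorted (descending): 91, 88, 88, 85, 85, 45, 43
The 2 values of 88 occupy positions 2–3 → each gets rank 2.
The 2 values of 85 occupy positions 4–5 → each gets rank 4.
Ranks ≤ 4: {1, 2, 2, 4, 4} → 5 values.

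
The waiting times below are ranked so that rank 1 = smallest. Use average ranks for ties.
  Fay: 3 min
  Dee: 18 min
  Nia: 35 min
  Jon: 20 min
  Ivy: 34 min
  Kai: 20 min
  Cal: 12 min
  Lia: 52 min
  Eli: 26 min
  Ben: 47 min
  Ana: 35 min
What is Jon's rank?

4.5

Sorted (ascending): 3, 12, 18, 20, 20, 26, 34, 35, 35, 47, 52
The 2 values of 20 occupy positions 4–5 → average rank (4+5)/2 = 4.5.
The 2 values of 35 occupy positions 8–9 → average rank (8+9)/2 = 8.5.
Jon has value 20 min → rank 4.5.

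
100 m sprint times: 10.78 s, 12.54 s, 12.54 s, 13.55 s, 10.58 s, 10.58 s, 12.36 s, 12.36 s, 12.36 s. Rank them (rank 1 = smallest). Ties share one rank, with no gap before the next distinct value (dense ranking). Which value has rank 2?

10.78

Sorted (ascending): 10.58, 10.58, 10.78, 12.36, 12.36, 12.36, 12.54, 12.54, 13.55
The 2 values of 10.58 share dense rank 1.
The 3 values of 12.36 share dense rank 3.
The 2 values of 12.54 share dense rank 4.
Remaining distinct values take the next consecutive integers.
Rank 2 → value 10.78.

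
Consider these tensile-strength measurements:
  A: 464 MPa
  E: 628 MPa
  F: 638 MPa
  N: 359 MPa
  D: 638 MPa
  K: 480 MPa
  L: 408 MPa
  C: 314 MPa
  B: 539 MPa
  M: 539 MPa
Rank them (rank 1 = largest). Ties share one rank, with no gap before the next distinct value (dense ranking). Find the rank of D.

1

Sorted (descending): 638, 638, 628, 539, 539, 480, 464, 408, 359, 314
The 2 values of 638 share dense rank 1.
The 2 values of 539 share dense rank 3.
Remaining distinct values take the next consecutive integers.
D has value 638 MPa → rank 1.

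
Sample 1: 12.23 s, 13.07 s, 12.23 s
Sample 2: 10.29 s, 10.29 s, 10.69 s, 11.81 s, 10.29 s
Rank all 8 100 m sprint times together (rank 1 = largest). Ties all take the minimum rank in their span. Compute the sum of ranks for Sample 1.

5

Sorted (descending): 13.07, 12.23, 12.23, 11.81, 10.69, 10.29, 10.29, 10.29
The 2 values of 12.23 occupy positions 2–3 → each gets rank 2.
The 3 values of 10.29 occupy positions 6–8 → each gets rank 6.
Sample 1 values → pooled ranks: 12.23→2, 13.07→1, 12.23→2
Rank sum = 2 + 1 + 2 = 5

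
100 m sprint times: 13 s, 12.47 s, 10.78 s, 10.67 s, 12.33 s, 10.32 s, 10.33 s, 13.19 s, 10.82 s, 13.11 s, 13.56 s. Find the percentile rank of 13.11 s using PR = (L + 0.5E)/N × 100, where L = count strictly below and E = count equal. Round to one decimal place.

N = 11.
Strictly below 13.11: 8. Equal to 13.11: 1.
PR = (8 + 0.5·1)/11 × 100 = 77.3

77.3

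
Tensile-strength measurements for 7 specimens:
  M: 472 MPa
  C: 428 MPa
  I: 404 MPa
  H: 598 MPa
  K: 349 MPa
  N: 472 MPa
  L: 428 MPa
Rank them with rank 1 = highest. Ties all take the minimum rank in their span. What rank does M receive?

Sorted (descending): 598, 472, 472, 428, 428, 404, 349
The 2 values of 472 occupy positions 2–3 → each gets rank 2.
The 2 values of 428 occupy positions 4–5 → each gets rank 4.
M has value 472 MPa → rank 2.

2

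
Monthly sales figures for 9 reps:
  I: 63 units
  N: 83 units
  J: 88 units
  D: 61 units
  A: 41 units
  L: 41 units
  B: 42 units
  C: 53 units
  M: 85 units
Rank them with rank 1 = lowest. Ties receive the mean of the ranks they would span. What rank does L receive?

1.5

Sorted (ascending): 41, 41, 42, 53, 61, 63, 83, 85, 88
The 2 values of 41 occupy positions 1–2 → average rank (1+2)/2 = 1.5.
L has value 41 units → rank 1.5.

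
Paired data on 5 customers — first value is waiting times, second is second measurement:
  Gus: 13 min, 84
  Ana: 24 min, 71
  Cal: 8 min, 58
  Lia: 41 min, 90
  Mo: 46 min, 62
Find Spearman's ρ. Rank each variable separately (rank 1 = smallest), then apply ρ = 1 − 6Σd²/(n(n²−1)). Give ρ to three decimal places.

0.300

Ranks of variable 1: 2, 3, 1, 4, 5
Ranks of variable 2: 4, 3, 1, 5, 2
d = r₁ − r₂: -2, 0, 0, -1, 3
d²: 4, 0, 0, 1, 9; Σd² = 14
ρ = 1 − 6·14/(5·24) = 1 − 84/120 = 0.300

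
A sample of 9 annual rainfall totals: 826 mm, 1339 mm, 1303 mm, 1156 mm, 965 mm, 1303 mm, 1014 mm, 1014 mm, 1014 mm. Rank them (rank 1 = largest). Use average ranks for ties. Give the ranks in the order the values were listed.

9, 1, 2.5, 4, 8, 2.5, 6, 6, 6

Sorted (descending): 1339, 1303, 1303, 1156, 1014, 1014, 1014, 965, 826
The 2 values of 1303 occupy positions 2–3 → average rank (2+3)/2 = 2.5.
The 3 values of 1014 occupy positions 5–7 → average rank 6.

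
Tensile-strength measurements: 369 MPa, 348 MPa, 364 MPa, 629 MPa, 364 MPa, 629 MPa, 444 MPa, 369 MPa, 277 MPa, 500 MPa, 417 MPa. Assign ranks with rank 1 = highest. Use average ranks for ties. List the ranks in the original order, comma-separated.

6.5, 10, 8.5, 1.5, 8.5, 1.5, 4, 6.5, 11, 3, 5

Sorted (descending): 629, 629, 500, 444, 417, 369, 369, 364, 364, 348, 277
The 2 values of 629 occupy positions 1–2 → average rank (1+2)/2 = 1.5.
The 2 values of 369 occupy positions 6–7 → average rank (6+7)/2 = 6.5.
The 2 values of 364 occupy positions 8–9 → average rank (8+9)/2 = 8.5.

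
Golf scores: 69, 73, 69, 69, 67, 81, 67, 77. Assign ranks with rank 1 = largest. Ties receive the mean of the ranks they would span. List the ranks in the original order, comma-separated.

5, 3, 5, 5, 7.5, 1, 7.5, 2

Sorted (descending): 81, 77, 73, 69, 69, 69, 67, 67
The 3 values of 69 occupy positions 4–6 → average rank 5.
The 2 values of 67 occupy positions 7–8 → average rank (7+8)/2 = 7.5.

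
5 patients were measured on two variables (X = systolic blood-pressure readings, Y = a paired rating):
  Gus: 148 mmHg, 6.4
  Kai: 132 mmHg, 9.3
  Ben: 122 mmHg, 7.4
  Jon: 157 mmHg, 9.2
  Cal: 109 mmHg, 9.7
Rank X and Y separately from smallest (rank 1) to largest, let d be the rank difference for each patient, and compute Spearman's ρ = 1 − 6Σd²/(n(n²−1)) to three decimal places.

-0.500

Ranks of variable 1: 4, 3, 2, 5, 1
Ranks of variable 2: 1, 4, 2, 3, 5
d = r₁ − r₂: 3, -1, 0, 2, -4
d²: 9, 1, 0, 4, 16; Σd² = 30
ρ = 1 − 6·30/(5·24) = 1 − 180/120 = -0.500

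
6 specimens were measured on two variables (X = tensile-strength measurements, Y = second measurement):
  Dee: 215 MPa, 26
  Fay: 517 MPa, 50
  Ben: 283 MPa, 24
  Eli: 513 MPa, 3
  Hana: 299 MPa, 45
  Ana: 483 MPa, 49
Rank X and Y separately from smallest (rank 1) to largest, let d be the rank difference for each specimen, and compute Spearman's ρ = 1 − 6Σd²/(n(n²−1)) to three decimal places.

0.371

Ranks of variable 1: 1, 6, 2, 5, 3, 4
Ranks of variable 2: 3, 6, 2, 1, 4, 5
d = r₁ − r₂: -2, 0, 0, 4, -1, -1
d²: 4, 0, 0, 16, 1, 1; Σd² = 22
ρ = 1 − 6·22/(6·35) = 1 − 132/210 = 0.371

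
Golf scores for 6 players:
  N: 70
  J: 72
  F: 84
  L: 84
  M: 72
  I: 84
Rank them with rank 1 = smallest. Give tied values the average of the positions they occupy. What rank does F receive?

Sorted (ascending): 70, 72, 72, 84, 84, 84
The 2 values of 72 occupy positions 2–3 → average rank (2+3)/2 = 2.5.
The 3 values of 84 occupy positions 4–6 → average rank 5.
F has value 84 → rank 5.

5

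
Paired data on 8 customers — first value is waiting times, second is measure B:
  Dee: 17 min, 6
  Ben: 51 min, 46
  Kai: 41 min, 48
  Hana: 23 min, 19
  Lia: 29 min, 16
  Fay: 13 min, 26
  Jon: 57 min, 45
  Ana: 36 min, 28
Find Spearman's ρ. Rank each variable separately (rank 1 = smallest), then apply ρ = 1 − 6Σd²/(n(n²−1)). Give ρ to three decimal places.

0.738

Ranks of variable 1: 2, 7, 6, 3, 4, 1, 8, 5
Ranks of variable 2: 1, 7, 8, 3, 2, 4, 6, 5
d = r₁ − r₂: 1, 0, -2, 0, 2, -3, 2, 0
d²: 1, 0, 4, 0, 4, 9, 4, 0; Σd² = 22
ρ = 1 − 6·22/(8·63) = 1 − 132/504 = 0.738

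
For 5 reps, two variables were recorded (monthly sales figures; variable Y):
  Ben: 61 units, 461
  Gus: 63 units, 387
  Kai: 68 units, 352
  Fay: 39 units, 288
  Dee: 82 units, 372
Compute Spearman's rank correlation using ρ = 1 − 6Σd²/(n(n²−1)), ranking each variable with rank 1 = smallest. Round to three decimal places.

Ranks of variable 1: 2, 3, 4, 1, 5
Ranks of variable 2: 5, 4, 2, 1, 3
d = r₁ − r₂: -3, -1, 2, 0, 2
d²: 9, 1, 4, 0, 4; Σd² = 18
ρ = 1 − 6·18/(5·24) = 1 − 108/120 = 0.100

0.100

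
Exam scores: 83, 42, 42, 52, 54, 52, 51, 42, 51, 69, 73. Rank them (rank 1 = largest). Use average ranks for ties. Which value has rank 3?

Sorted (descending): 83, 73, 69, 54, 52, 52, 51, 51, 42, 42, 42
The 2 values of 52 occupy positions 5–6 → average rank (5+6)/2 = 5.5.
The 2 values of 51 occupy positions 7–8 → average rank (7+8)/2 = 7.5.
The 3 values of 42 occupy positions 9–11 → average rank 10.
Rank 3 → value 69.

69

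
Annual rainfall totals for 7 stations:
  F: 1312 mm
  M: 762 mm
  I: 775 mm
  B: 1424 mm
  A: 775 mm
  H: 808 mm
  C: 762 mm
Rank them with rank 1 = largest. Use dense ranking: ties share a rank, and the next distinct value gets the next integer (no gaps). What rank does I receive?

4

Sorted (descending): 1424, 1312, 808, 775, 775, 762, 762
The 2 values of 775 share dense rank 4.
The 2 values of 762 share dense rank 5.
Remaining distinct values take the next consecutive integers.
I has value 775 mm → rank 4.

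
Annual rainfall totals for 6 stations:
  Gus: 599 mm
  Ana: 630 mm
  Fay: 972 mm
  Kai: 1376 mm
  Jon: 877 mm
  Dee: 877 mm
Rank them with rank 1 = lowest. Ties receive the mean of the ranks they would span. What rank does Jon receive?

Sorted (ascending): 599, 630, 877, 877, 972, 1376
The 2 values of 877 occupy positions 3–4 → average rank (3+4)/2 = 3.5.
Jon has value 877 mm → rank 3.5.

3.5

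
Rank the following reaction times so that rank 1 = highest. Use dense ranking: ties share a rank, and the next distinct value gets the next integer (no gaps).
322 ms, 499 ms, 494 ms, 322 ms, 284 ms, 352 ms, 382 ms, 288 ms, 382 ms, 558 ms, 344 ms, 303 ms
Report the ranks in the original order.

7, 2, 3, 7, 10, 5, 4, 9, 4, 1, 6, 8

Sorted (descending): 558, 499, 494, 382, 382, 352, 344, 322, 322, 303, 288, 284
The 2 values of 382 share dense rank 4.
The 2 values of 322 share dense rank 7.
Remaining distinct values take the next consecutive integers.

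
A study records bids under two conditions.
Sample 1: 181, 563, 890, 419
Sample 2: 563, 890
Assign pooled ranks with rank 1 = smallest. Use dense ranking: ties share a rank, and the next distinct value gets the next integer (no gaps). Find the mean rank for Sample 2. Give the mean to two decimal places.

Sorted (ascending): 181, 419, 563, 563, 890, 890
The 2 values of 563 share dense rank 3.
The 2 values of 890 share dense rank 4.
Remaining distinct values take the next consecutive integers.
Sample 2 values → pooled ranks: 563→3, 890→4
Mean rank = (3 + 4) / 2 = 3.50

3.50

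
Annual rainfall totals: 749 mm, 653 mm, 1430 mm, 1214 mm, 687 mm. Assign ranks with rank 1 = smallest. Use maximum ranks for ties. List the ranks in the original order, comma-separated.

3, 1, 5, 4, 2

Sorted (ascending): 653, 687, 749, 1214, 1430
No ties — each value takes its position as its rank.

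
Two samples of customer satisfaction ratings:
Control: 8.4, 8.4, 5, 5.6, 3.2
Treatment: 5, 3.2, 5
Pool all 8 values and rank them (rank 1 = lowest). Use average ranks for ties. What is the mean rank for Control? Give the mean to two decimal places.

Sorted (ascending): 3.2, 3.2, 5, 5, 5, 5.6, 8.4, 8.4
The 2 values of 3.2 occupy positions 1–2 → average rank (1+2)/2 = 1.5.
The 3 values of 5 occupy positions 3–5 → average rank 4.
The 2 values of 8.4 occupy positions 7–8 → average rank (7+8)/2 = 7.5.
Control values → pooled ranks: 8.4→7.5, 8.4→7.5, 5→4, 5.6→6, 3.2→1.5
Mean rank = (7.5 + 7.5 + 4 + 6 + 1.5) / 5 = 5.30

5.30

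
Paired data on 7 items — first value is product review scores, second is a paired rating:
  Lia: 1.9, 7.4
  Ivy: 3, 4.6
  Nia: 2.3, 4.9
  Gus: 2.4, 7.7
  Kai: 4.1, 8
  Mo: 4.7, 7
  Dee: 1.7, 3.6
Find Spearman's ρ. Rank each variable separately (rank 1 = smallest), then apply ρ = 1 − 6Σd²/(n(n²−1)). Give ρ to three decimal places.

0.429

Ranks of variable 1: 2, 5, 3, 4, 6, 7, 1
Ranks of variable 2: 5, 2, 3, 6, 7, 4, 1
d = r₁ − r₂: -3, 3, 0, -2, -1, 3, 0
d²: 9, 9, 0, 4, 1, 9, 0; Σd² = 32
ρ = 1 − 6·32/(7·48) = 1 − 192/336 = 0.429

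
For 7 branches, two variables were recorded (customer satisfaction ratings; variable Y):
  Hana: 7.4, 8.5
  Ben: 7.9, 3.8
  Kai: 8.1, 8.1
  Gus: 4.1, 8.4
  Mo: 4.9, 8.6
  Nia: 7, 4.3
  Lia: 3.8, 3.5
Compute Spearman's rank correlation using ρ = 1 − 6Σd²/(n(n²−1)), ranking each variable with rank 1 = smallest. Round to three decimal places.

0.071

Ranks of variable 1: 5, 6, 7, 2, 3, 4, 1
Ranks of variable 2: 6, 2, 4, 5, 7, 3, 1
d = r₁ − r₂: -1, 4, 3, -3, -4, 1, 0
d²: 1, 16, 9, 9, 16, 1, 0; Σd² = 52
ρ = 1 − 6·52/(7·48) = 1 − 312/336 = 0.071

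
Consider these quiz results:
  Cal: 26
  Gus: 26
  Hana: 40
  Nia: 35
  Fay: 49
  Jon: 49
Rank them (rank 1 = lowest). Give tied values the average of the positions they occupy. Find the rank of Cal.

1.5

Sorted (ascending): 26, 26, 35, 40, 49, 49
The 2 values of 26 occupy positions 1–2 → average rank (1+2)/2 = 1.5.
The 2 values of 49 occupy positions 5–6 → average rank (5+6)/2 = 5.5.
Cal has value 26 → rank 1.5.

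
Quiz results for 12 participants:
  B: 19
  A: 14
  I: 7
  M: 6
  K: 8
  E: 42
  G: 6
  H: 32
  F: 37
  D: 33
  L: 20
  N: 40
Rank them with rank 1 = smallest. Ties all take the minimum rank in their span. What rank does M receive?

Sorted (ascending): 6, 6, 7, 8, 14, 19, 20, 32, 33, 37, 40, 42
The 2 values of 6 occupy positions 1–2 → each gets rank 1.
M has value 6 → rank 1.

1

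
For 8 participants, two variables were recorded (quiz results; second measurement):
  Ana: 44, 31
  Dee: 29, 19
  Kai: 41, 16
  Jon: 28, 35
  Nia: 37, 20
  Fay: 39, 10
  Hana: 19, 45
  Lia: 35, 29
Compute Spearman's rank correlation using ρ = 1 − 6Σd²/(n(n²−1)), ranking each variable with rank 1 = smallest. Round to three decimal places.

Ranks of variable 1: 8, 3, 7, 2, 5, 6, 1, 4
Ranks of variable 2: 6, 3, 2, 7, 4, 1, 8, 5
d = r₁ − r₂: 2, 0, 5, -5, 1, 5, -7, -1
d²: 4, 0, 25, 25, 1, 25, 49, 1; Σd² = 130
ρ = 1 − 6·130/(8·63) = 1 − 780/504 = -0.548

-0.548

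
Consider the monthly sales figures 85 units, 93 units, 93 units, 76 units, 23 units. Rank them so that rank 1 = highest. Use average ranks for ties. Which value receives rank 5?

23

Sorted (descending): 93, 93, 85, 76, 23
The 2 values of 93 occupy positions 1–2 → average rank (1+2)/2 = 1.5.
Rank 5 → value 23.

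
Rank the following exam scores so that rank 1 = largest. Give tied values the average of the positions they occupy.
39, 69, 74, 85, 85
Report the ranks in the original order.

5, 4, 3, 1.5, 1.5

Sorted (descending): 85, 85, 74, 69, 39
The 2 values of 85 occupy positions 1–2 → average rank (1+2)/2 = 1.5.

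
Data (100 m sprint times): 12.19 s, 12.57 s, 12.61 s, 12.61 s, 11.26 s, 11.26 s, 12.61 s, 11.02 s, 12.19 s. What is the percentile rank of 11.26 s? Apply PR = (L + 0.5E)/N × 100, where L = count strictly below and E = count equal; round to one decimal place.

22.2

N = 9.
Strictly below 11.26: 1. Equal to 11.26: 2.
PR = (1 + 0.5·2)/9 × 100 = 22.2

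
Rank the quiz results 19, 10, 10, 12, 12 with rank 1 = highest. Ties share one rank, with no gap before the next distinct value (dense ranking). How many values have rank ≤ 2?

3

Sorted (descending): 19, 12, 12, 10, 10
The 2 values of 12 share dense rank 2.
The 2 values of 10 share dense rank 3.
Remaining distinct values take the next consecutive integers.
Ranks ≤ 2: {1, 2, 2} → 3 values.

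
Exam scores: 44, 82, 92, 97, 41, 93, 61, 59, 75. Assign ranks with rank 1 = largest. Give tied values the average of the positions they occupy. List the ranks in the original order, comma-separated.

Sorted (descending): 97, 93, 92, 82, 75, 61, 59, 44, 41
No ties — each value takes its position as its rank.

8, 4, 3, 1, 9, 2, 6, 7, 5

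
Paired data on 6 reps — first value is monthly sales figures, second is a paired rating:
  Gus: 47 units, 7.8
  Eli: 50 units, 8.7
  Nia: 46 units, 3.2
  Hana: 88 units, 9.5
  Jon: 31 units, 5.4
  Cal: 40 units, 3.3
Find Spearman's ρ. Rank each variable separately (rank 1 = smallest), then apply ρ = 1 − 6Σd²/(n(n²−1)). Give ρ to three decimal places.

Ranks of variable 1: 4, 5, 3, 6, 1, 2
Ranks of variable 2: 4, 5, 1, 6, 3, 2
d = r₁ − r₂: 0, 0, 2, 0, -2, 0
d²: 0, 0, 4, 0, 4, 0; Σd² = 8
ρ = 1 − 6·8/(6·35) = 1 − 48/210 = 0.771

0.771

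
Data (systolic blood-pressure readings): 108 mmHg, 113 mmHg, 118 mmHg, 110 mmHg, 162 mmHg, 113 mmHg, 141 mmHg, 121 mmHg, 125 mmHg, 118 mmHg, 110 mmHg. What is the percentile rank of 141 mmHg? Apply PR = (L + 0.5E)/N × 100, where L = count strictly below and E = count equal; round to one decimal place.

N = 11.
Strictly below 141: 9. Equal to 141: 1.
PR = (9 + 0.5·1)/11 × 100 = 86.4

86.4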